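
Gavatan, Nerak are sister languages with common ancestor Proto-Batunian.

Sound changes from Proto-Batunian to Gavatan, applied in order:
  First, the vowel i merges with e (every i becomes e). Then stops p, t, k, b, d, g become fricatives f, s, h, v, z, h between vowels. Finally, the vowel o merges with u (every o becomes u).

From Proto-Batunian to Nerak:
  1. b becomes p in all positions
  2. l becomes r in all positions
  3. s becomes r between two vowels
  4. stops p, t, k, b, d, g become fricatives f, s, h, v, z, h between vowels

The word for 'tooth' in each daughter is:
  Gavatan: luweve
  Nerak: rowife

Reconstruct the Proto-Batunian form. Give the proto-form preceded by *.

Position 5: Gavatan has v, Nerak has f. Taking the neighbouring segments as reconstructed: Gavatan v could go back to *b or *v; Nerak f could go back to *p or *b or *f — the one source consistent with every daughter is *b.
Position 2: Gavatan has u, Nerak has o. Nerak preserves o here (none of its changes turn any other segment into o), so the proto-segment is *o.
Verify the candidate proto-form against each daughter:
Gavatan: *lowibe > lowebe > loweve > luweve  (by vowel merger, intervocalic lenition, vowel merger)
Nerak: start from *lowibe.
  rule 1 (unconditioned shift): lowibe → lowipe
  rule 2 (unconditioned shift): lowipe → rowipe
  rule 3: no change — rowipe
  rule 4 (intervocalic lenition): rowipe → rowife
  ⇒ Nerak rowife
Only *lowibe yields all of Gavatan luweve, Nerak rowife.

*lowibe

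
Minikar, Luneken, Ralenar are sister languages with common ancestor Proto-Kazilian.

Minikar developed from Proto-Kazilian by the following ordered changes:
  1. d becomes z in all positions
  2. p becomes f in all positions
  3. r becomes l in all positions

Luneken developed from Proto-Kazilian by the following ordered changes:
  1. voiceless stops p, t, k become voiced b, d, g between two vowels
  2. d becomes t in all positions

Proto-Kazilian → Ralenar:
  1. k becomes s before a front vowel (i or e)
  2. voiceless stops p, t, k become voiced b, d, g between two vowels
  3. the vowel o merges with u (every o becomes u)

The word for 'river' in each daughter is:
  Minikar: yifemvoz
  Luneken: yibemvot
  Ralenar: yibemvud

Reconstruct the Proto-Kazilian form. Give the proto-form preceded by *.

Position 7: Minikar has o, Luneken has o, Ralenar has u. Minikar preserves o here (none of its changes turn any other segment into o), so the proto-segment is *o.
Position 3: Minikar has f, Luneken has b, Ralenar has b. Taking the neighbouring segments as reconstructed: Minikar f could go back to *p or *f; Luneken b could go back to *p or *b; Ralenar b could go back to *p or *b — the one source consistent with every daughter is *p.
Position 8: Minikar has z, Luneken has t, Ralenar has d. Taking the neighbouring segments as reconstructed: Minikar z could go back to *d or *z; Luneken t could go back to *t or *d; Ralenar d can only go back to *d — the one source consistent with every daughter is *d.
This points to *yipemvod. Verify forward in each daughter:
Minikar: start from *yipemvod.
  rule 1 (unconditioned shift): yipemvod → yipemvoz
  rule 2 (unconditioned shift): yipemvoz → yifemvoz
  rule 3: no change — yifemvoz
  ⇒ Minikar yifemvoz
Luneken: *yipemvod > yibemvod > yibemvot  (by intervocalic voicing, unconditioned shift)
Ralenar: start from *yipemvod.
  rule 1: no change — yipemvod
  rule 2 (intervocalic voicing): yipemvod → yibemvod
  rule 3 (vowel merger): yibemvod → yibemvud
  ⇒ Ralenar yibemvud
No other proto-form is consistent with every reflex, so the reconstruction is *yipemvod.

*yipemvod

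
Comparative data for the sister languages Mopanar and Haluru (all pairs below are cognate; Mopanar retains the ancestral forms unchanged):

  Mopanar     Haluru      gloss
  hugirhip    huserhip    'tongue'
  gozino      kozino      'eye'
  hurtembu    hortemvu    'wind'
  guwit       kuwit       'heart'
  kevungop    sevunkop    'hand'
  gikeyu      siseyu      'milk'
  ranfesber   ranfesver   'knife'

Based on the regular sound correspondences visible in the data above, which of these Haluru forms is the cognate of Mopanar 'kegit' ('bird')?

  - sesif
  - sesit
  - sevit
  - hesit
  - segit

kevungop ~ sevunkop — Mopanar k corresponds to Haluru s word-initially before a front vowel.
hugirhip ~ huserhip — Mopanar g corresponds to Haluru s between vowels (before a front vowel).
Applying these to Mopanar 'kegit':
  kegit → segit   (k→s word-initially before a front vowel)
  segit → sesit   (g→s between vowels (before a front vowel))
So the Haluru cognate is 'sesit'.

sesit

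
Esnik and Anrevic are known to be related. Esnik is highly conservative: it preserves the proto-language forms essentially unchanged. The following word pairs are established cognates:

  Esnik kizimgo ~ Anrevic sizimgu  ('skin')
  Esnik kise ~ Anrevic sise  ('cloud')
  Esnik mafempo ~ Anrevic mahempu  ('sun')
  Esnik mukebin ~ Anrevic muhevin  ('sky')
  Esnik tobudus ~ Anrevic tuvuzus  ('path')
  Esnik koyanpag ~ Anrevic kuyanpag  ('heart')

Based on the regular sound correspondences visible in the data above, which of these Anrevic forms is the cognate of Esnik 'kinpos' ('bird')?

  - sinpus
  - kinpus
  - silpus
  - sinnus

kizimgo ~ sizimgu, kise ~ sise — Esnik k corresponds to Anrevic s word-initially before a front vowel.
koyanpag ~ kuyanpag — Esnik o corresponds to Anrevic u after a consonant, before a consonant other than r, m, n, p, b, f, v.
Applying these to Esnik 'kinpos':
  kinpos → sinpos   (k→s word-initially before a front vowel)
  sinpos → sinpus   (o→u after a consonant, before a consonant other than r, m, n, p, b, f, v)
So the Anrevic cognate is 'sinpus'.

sinpus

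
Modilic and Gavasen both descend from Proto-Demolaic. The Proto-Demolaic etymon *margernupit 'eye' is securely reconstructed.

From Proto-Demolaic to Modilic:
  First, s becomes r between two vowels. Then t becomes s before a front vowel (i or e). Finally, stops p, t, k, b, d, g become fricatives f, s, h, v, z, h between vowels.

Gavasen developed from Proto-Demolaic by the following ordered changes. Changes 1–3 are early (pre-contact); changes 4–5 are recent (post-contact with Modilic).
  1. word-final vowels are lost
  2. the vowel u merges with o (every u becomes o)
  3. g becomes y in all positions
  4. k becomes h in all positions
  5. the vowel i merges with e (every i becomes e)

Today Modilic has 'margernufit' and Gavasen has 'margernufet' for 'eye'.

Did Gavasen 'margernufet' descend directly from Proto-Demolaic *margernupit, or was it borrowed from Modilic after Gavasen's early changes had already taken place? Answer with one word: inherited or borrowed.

borrowed

If inherited, *margernupit would pass through all of Gavasen's changes:
Gavasen: *margernupit
  margernupit (rule 1 does not apply)
  margernupit → margernopit   [vowel merger]
  margernopit → maryernopit   [unconditioned shift]
  maryernopit (rule 4 does not apply)
  maryernopit → maryernopet   [vowel merger]
  giving Gavasen maryernopet.
If borrowed from Modilic 'margernufit' after the early changes, it would undergo only the recent ones:
  rule 4 (unconditioned shift): no change (margernufit)
  rule 5 (vowel merger): margernufit → margernufet
  ⇒ as a loan: margernufet
Gavasen 'margernufet' matches the loan outcome 'margernufet', not the inherited 'maryernopet' — it skipped the early Gavasen changes, so it was borrowed from Modilic.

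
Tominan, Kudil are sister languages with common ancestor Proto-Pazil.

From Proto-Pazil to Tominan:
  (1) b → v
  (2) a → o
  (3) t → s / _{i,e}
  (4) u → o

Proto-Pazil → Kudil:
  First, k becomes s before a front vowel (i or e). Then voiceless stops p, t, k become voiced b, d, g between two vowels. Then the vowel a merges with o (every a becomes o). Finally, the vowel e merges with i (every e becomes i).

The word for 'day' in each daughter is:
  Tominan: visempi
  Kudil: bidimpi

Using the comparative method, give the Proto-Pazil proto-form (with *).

Position 3: Tominan has s, Kudil has d. Taking the neighbouring segments as reconstructed: Tominan s could go back to *t or *s; Kudil d could go back to *t or *d — the one source consistent with every daughter is *t.
Position 4: Tominan has e, Kudil has i. Tominan preserves e here (none of its changes turn any other segment into e), so the proto-segment is *e.
Position 1: Tominan has v, Kudil has b. Taking the neighbouring segments as reconstructed: Tominan v could go back to *b or *v; Kudil b can only go back to *b — the one source consistent with every daughter is *b.
Verify the candidate proto-form against each daughter:
Tominan: *bitempi
  bitempi → vitempi   [unconditioned shift]
  vitempi (rule 2 does not apply)
  vitempi → visempi   [palatalisation]
  visempi (rule 4 does not apply)
  giving Tominan visempi.
Kudil: *bitempi > bidempi > bidimpi  (by intervocalic voicing, vowel merger)
Only *bitempi yields all of Tominan visempi, Kudil bidimpi.

*bitempi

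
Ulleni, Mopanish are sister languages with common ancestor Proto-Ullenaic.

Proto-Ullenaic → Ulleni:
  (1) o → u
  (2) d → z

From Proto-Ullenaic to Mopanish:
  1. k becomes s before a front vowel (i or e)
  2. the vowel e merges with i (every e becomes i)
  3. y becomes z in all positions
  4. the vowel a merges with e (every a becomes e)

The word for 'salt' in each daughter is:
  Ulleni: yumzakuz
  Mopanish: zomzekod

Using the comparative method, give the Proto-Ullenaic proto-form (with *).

Position 7: Ulleni has u, Mopanish has o. Mopanish preserves o here (none of its changes turn any other segment into o), so the proto-segment is *o.
Position 1: Ulleni has y, Mopanish has z. Ulleni preserves y here (none of its changes turn any other segment into y), so the proto-segment is *y.
Position 2: Ulleni has u, Mopanish has o. Mopanish preserves o here (none of its changes turn any other segment into o), so the proto-segment is *o.
This points to *yomzakod. Verify forward in each daughter:
Ulleni: start from *yomzakod.
  rule 1 (vowel merger): yomzakod → yumzakud
  rule 2 (unconditioned shift): yumzakud → yumzakuz
  ⇒ Ulleni yumzakuz
Mopanish: *yomzakod > zomzakod > zomzekod  (by unconditioned shift, vowel merger)
*yomzakod is the unique common source.

*yomzakod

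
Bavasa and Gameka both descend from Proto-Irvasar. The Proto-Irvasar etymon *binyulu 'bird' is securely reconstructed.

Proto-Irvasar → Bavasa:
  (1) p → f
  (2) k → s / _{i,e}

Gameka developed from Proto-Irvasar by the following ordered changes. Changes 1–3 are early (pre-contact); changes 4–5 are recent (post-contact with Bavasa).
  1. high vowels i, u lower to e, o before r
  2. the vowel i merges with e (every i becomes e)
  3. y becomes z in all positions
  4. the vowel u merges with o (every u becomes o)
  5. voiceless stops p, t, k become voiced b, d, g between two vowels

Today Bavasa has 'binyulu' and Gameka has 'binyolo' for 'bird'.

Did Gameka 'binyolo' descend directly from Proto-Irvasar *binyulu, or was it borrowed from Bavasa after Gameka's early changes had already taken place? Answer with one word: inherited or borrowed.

borrowed

If inherited, *binyulu would pass through all of Gameka's changes:
Gameka: *binyulu
  binyulu (rule 1 does not apply)
  binyulu → benyulu   [vowel merger]
  benyulu → benzulu   [unconditioned shift]
  benzulu → benzolo   [vowel merger]
  benzolo (rule 5 does not apply)
  giving Gameka benzolo.
If borrowed from Bavasa 'binyulu' after the early changes, it would undergo only the recent ones:
  rule 4 (vowel merger): binyulu → binyolo
  rule 5 (intervocalic voicing): no change (binyolo)
  ⇒ as a loan: binyolo
Gameka 'binyolo' matches the loan outcome 'binyolo', not the inherited 'benzolo' — it skipped the early Gameka changes, so it was borrowed from Bavasa.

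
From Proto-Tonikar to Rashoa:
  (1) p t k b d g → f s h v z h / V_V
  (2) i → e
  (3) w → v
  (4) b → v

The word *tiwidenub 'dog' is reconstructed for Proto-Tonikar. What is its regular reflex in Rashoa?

Rashoa: start from *tiwidenub.
  rule 1 (intervocalic lenition): tiwidenub → tiwizenub
  rule 2 (vowel merger): tiwizenub → tewezenub
  rule 3 (unconditioned shift): tewezenub → tevezenub
  rule 4 (unconditioned shift): tevezenub → tevezenuv
  ⇒ Rashoa tevezenuv

tevezenuv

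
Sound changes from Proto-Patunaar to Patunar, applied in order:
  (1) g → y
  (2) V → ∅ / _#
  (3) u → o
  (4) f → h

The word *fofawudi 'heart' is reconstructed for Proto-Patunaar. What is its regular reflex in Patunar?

Patunar: start from *fofawudi.
  rule 1: no change — fofawudi
  rule 2 (apocope): fofawudi → fofawud
  rule 3 (vowel merger): fofawud → fofawod
  rule 4 (unconditioned shift): fofawod → hohawod
  ⇒ Patunar hohawod

hohawod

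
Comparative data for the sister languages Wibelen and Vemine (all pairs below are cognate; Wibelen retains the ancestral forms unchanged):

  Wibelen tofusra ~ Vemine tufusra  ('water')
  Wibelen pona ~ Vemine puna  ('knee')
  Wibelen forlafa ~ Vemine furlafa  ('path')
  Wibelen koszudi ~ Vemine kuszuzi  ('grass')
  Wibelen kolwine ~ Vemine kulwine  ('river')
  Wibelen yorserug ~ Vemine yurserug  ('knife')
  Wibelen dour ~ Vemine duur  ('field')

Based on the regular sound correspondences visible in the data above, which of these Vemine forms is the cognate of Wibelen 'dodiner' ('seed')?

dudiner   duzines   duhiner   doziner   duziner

duziner

koszudi ~ kuszuzi, kolwine ~ kulwine — Wibelen o corresponds to Vemine u after a consonant, before a consonant other than r, m, n, p, b, f, v.
koszudi ~ kuszuzi — Wibelen d corresponds to Vemine z between vowels (before a front vowel).
Applying these to Wibelen 'dodiner':
  dodiner → dudiner   (o→u after a consonant, before a consonant other than r, m, n, p, b, f, v)
  dudiner → duziner   (d→z between vowels (before a front vowel))
So the Vemine cognate is 'duziner'.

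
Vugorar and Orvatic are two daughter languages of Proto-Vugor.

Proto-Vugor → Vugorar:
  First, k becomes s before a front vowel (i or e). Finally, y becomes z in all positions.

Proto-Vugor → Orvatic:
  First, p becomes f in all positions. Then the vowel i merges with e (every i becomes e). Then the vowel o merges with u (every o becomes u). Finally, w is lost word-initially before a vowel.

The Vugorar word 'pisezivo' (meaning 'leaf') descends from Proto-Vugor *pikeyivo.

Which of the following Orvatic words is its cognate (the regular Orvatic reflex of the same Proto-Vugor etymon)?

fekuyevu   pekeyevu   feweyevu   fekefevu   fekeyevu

fekeyevu

Orvatic: *pikeyivo
  pikeyivo → fikeyivo   [unconditioned shift]
  fikeyivo → fekeyevo   [vowel merger]
  fekeyevo → fekeyevu   [vowel merger]
  fekeyevu (rule 4 does not apply)
  giving Orvatic fekeyevu.
Only 'fekeyevu' matches the regular Orvatic development of *pikeyivo.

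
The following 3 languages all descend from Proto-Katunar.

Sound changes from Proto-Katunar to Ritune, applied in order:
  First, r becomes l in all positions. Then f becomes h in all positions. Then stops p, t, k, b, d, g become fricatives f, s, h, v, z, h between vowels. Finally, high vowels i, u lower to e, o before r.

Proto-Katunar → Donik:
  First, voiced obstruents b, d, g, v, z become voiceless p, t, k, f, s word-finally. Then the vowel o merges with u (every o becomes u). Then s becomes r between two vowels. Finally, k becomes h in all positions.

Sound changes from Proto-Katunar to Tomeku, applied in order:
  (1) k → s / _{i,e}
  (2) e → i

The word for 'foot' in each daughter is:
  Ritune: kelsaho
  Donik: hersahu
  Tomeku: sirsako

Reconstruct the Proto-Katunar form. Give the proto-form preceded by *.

*kersako

Position 6: Ritune has h, Donik has h, Tomeku has k. Tomeku preserves k here (none of its changes turn any other segment into k), so the proto-segment is *k.
Position 1: Ritune has k, Donik has h, Tomeku has s. Ritune preserves k here (none of its changes turn any other segment into k), so the proto-segment is *k.
This points to *kersako. Verify forward in each daughter:
Ritune: *kersako
  kersako → kelsako   [unconditioned shift]
  kelsako (rule 2 does not apply)
  kelsako → kelsaho   [intervocalic lenition]
  kelsaho (rule 4 does not apply)
  giving Ritune kelsaho.
Donik: *kersako
  kersako (rule 1 does not apply)
  kersako → kersaku   [vowel merger]
  kersaku (rule 3 does not apply)
  kersaku → hersahu   [unconditioned shift]
  giving Donik hersahu.
Tomeku: start from *kersako.
  rule 1 (palatalisation): kersako → sersako
  rule 2 (vowel merger): sersako → sirsako
  ⇒ Tomeku sirsako
Only *kersako yields all of Ritune kelsaho, Donik hersahu, Tomeku sirsako.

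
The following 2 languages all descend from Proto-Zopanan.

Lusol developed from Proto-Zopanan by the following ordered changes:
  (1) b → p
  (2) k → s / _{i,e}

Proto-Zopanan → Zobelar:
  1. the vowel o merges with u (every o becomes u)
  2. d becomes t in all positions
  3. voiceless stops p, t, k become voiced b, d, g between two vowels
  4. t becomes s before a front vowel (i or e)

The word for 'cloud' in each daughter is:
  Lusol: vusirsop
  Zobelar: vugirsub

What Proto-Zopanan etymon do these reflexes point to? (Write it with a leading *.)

Position 8: Lusol has p, Zobelar has b. Taking the neighbouring segments as reconstructed: Lusol p could go back to *p or *b; Zobelar b can only go back to *b — the one source consistent with every daughter is *b.
Position 7: Lusol has o, Zobelar has u. Lusol preserves o here (none of its changes turn any other segment into o), so the proto-segment is *o.
Position 3: Lusol has s, Zobelar has g. Taking the neighbouring segments as reconstructed: Lusol s could go back to *k or *s; Zobelar g could go back to *k or *g — the one source consistent with every daughter is *k.
The remaining positions agree across the daughters. Check the candidate against every language:
Lusol: *vukirsob > vukirsop > vusirsop  (by unconditioned shift, palatalisation)
Zobelar: *vukirsob > vukirsub > vugirsub  (by vowel merger, intervocalic voicing)
*vukirsob is the unique common source.

*vukirsob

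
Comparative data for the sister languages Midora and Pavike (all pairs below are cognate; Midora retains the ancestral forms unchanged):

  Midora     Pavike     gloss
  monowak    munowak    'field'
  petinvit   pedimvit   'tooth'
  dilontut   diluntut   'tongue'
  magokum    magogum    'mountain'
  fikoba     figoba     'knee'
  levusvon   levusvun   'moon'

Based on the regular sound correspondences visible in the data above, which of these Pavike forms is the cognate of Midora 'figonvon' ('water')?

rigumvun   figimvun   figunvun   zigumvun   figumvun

monowak ~ munowak, dilontut ~ diluntut — Midora o corresponds to Pavike u after a consonant, before a nasal.
petinvit ~ pedimvit — Midora n corresponds to Pavike m after a vowel, before a labial obstruent.
Applying these to Midora 'figonvon':
  figonvon → figunvon   (o→u after a consonant, before a nasal)
  figunvon → figumvon   (n→m after a vowel, before a labial obstruent)
  figumvon → figumvun   (o→u after a consonant, before a nasal)
So the Pavike cognate is 'figumvun'.

figumvun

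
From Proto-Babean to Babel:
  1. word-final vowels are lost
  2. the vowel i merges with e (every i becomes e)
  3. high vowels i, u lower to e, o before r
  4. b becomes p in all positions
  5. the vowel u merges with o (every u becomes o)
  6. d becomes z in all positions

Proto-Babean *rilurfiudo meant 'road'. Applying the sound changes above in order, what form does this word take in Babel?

Babel: *rilurfiudo
  rilurfiudo → rilurfiud   [apocope]
  rilurfiud → relurfeud   [vowel merger]
  relurfeud → relorfeud   [pre-rhotic lowering]
  relorfeud (rule 4 does not apply)
  relorfeud → relorfeod   [vowel merger]
  relorfeod → relorfeoz   [unconditioned shift]
  giving Babel relorfeoz.

relorfeoz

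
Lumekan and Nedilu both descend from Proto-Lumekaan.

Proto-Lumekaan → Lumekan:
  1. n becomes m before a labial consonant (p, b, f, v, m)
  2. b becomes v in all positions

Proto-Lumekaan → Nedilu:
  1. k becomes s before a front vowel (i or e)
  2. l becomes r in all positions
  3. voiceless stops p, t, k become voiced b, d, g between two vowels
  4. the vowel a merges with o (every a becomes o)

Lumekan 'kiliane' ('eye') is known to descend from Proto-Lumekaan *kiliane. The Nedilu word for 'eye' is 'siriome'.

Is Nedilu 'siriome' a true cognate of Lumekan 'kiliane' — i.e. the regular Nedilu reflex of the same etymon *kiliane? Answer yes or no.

Derive the expected Nedilu reflex of *kiliane:
Nedilu: *kiliane > siliane > siriane > sirione  (by palatalisation, unconditioned shift, vowel merger)
The regular Nedilu reflex would be 'sirione', but the attested form is 'siriome'. The correspondence is irregular, so they are not cognates (the Nedilu form has a different source).

no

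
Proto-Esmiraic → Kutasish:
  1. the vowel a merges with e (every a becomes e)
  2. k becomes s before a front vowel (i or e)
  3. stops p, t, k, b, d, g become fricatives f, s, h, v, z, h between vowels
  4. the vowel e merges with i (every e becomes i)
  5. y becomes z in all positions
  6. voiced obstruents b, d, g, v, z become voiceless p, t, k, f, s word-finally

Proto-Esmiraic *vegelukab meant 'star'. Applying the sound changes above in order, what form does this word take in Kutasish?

Kutasish: *vegelukab
  vegelukab → vegelukeb   [vowel merger]
  vegelukeb → vegeluseb   [palatalisation]
  vegeluseb → veheluseb   [intervocalic lenition]
  veheluseb → vihilusib   [vowel merger]
  vihilusib (rule 5 does not apply)
  vihilusib → vihilusip   [final devoicing]
  giving Kutasish vihilusip.

vihilusip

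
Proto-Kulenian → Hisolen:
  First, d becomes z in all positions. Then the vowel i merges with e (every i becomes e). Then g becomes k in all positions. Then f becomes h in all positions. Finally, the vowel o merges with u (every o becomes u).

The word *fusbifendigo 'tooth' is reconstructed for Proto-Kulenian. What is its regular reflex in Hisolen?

husbehenzeku

Hisolen: *fusbifendigo
  fusbifendigo → fusbifenzigo   [unconditioned shift]
  fusbifenzigo → fusbefenzego   [vowel merger]
  fusbefenzego → fusbefenzeko   [unconditioned shift]
  fusbefenzeko → husbehenzeko   [unconditioned shift]
  husbehenzeko → husbehenzeku   [vowel merger]
  giving Hisolen husbehenzeku.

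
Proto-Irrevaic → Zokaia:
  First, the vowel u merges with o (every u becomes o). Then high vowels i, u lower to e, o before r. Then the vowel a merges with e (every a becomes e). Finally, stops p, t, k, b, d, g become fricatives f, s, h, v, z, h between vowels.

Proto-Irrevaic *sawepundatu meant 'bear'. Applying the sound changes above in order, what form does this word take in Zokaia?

sewefondeso

Zokaia: *sawepundatu > sawepondato > sewepondeto > sewefondeso  (by vowel merger, vowel merger, intervocalic lenition)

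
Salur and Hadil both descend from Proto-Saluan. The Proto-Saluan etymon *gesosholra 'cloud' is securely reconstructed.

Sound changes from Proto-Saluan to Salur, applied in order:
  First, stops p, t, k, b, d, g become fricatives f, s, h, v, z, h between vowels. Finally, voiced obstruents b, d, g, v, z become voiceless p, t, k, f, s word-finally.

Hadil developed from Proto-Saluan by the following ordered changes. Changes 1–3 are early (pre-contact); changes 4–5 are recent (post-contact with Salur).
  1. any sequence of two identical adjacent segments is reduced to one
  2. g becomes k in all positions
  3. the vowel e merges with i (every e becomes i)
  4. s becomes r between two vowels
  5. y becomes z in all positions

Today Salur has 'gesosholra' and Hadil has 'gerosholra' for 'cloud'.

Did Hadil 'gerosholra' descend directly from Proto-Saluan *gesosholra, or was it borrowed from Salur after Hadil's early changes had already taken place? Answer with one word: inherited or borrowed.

If inherited, *gesosholra would pass through all of Hadil's changes:
Hadil: *gesosholra > kesosholra > kisosholra > kirosholra  (by unconditioned shift, vowel merger, rhotacism)
If borrowed from Salur 'gesosholra' after the early changes, it would undergo only the recent ones:
  rule 4 (rhotacism): gesosholra → gerosholra
  rule 5 (unconditioned shift): no change (gerosholra)
  ⇒ as a loan: gerosholra
Hadil 'gerosholra' matches the loan outcome 'gerosholra', not the inherited 'kirosholra' — it skipped the early Hadil changes, so it was borrowed from Salur.

borrowed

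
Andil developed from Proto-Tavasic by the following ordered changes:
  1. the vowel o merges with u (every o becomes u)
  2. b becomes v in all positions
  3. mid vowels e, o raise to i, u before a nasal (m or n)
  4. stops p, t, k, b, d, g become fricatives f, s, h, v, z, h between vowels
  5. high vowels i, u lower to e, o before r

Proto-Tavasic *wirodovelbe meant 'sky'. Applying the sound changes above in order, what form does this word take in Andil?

Andil: start from *wirodovelbe.
  rule 1 (vowel merger): wirodovelbe → wiruduvelbe
  rule 2 (unconditioned shift): wiruduvelbe → wiruduvelve
  rule 3: no change — wiruduvelve
  rule 4 (intervocalic lenition): wiruduvelve → wiruzuvelve
  rule 5 (pre-rhotic lowering): wiruzuvelve → weruzuvelve
  ⇒ Andil weruzuvelve

weruzuvelve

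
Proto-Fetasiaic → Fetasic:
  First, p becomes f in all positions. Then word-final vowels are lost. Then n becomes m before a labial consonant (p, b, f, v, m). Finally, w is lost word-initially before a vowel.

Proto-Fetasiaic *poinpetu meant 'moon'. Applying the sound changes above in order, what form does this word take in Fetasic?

foimfet

Fetasic: *poinpetu
  poinpetu → foinfetu   [unconditioned shift]
  foinfetu → foinfet   [apocope]
  foinfet → foimfet   [nasal place assimilation]
  foimfet (rule 4 does not apply)
  giving Fetasic foimfet.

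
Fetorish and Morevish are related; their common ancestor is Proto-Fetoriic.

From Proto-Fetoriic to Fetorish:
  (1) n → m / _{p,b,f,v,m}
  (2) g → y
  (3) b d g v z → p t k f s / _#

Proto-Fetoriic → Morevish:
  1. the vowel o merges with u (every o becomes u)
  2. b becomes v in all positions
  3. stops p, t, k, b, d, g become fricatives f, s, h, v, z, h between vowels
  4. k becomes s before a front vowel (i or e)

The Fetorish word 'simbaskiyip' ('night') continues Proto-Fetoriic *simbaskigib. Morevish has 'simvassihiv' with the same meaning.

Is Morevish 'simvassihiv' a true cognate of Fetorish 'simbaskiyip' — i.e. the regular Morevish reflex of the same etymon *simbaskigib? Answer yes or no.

Derive the expected Morevish reflex of *simbaskigib:
Morevish: *simbaskigib
  simbaskigib (rule 1 does not apply)
  simbaskigib → simvaskigiv   [unconditioned shift]
  simvaskigiv → simvaskihiv   [intervocalic lenition]
  simvaskihiv → simvassihiv   [palatalisation]
  giving Morevish simvassihiv.
Morevish 'simvassihiv' matches the regular reflex exactly, so the pair is cognate.

yes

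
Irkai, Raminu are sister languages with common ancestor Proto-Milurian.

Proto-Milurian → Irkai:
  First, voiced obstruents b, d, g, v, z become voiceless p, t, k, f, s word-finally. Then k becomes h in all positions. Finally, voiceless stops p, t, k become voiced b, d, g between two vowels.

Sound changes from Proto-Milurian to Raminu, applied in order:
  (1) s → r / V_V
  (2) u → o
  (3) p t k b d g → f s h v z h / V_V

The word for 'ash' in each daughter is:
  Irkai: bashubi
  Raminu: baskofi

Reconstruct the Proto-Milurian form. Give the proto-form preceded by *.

Position 5: Irkai has u, Raminu has o. Irkai preserves u here (none of its changes turn any other segment into u), so the proto-segment is *u.
Position 4: Irkai has h, Raminu has k. Raminu preserves k here (none of its changes turn any other segment into k), so the proto-segment is *k.
Position 6: Irkai has b, Raminu has f. Taking the neighbouring segments as reconstructed: Irkai b could go back to *p or *b; Raminu f could go back to *p or *f — the one source consistent with every daughter is *p.
The remaining positions agree across the daughters. Check the candidate against every language:
Irkai: start from *baskupi.
  rule 1: no change — baskupi
  rule 2 (unconditioned shift): baskupi → bashupi
  rule 3 (intervocalic voicing): bashupi → bashubi
  ⇒ Irkai bashubi
Raminu: start from *baskupi.
  rule 1: no change — baskupi
  rule 2 (vowel merger): baskupi → baskopi
  rule 3 (intervocalic lenition): baskopi → baskofi
  ⇒ Raminu baskofi
*baskupi is the unique common source.

*baskupi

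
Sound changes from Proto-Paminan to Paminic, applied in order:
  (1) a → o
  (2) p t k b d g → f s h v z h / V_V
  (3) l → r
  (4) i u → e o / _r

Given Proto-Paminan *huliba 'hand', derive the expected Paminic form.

horivo

Paminic: start from *huliba.
  rule 1 (vowel merger): huliba → hulibo
  rule 2 (intervocalic lenition): hulibo → hulivo
  rule 3 (unconditioned shift): hulivo → hurivo
  rule 4 (pre-rhotic lowering): hurivo → horivo
  ⇒ Paminic horivo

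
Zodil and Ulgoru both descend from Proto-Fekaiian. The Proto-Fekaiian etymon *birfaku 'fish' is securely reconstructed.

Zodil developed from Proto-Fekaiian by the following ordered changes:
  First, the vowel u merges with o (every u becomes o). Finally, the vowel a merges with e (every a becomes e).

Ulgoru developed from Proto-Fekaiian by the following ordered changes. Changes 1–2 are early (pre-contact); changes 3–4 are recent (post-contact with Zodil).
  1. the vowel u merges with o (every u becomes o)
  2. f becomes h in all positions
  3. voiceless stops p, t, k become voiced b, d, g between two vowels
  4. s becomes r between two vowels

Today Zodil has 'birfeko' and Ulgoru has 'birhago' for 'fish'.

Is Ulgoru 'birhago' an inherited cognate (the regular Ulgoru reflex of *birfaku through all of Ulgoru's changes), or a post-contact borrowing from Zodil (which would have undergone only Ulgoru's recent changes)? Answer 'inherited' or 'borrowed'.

inherited

If inherited, *birfaku would pass through all of Ulgoru's changes:
Ulgoru: start from *birfaku.
  rule 1 (vowel merger): birfaku → birfako
  rule 2 (unconditioned shift): birfako → birhako
  rule 3 (intervocalic voicing): birhako → birhago
  rule 4: no change — birhago
  ⇒ Ulgoru birhago
If borrowed from Zodil 'birfeko' after the early changes, it would undergo only the recent ones:
  rule 3 (intervocalic voicing): birfeko → birfego
  rule 4 (rhotacism): no change (birfego)
  ⇒ as a loan: birfego
Ulgoru 'birhago' matches the inherited outcome exactly, so it is an inherited cognate, not a loan.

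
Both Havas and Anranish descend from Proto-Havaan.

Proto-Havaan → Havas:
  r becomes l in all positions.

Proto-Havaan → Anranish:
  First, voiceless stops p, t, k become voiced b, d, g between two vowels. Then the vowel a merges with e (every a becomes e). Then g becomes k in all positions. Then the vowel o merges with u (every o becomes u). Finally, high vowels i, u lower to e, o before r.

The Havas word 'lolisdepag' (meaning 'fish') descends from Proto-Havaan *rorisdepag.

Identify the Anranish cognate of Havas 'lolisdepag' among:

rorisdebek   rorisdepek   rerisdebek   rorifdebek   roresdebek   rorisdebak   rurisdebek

Anranish: *rorisdepag > rorisdebag > rorisdebeg > rorisdebek > rurisdebek > rorisdebek  (by intervocalic voicing, vowel merger, unconditioned shift, vowel merger, pre-rhotic lowering)
Among the options, 'rorisdebek' alone shows every Anranish change applied in order.

rorisdebek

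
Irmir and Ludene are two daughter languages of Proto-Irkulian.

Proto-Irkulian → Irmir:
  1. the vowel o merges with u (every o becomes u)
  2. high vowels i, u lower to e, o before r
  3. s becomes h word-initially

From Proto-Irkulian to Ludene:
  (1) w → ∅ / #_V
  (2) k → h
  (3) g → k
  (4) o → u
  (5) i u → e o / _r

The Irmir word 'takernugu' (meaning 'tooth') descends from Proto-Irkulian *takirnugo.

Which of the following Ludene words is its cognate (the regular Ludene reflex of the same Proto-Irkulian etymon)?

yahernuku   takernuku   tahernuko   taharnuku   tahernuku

Ludene: *takirnugo > tahirnugo > tahirnuko > tahirnuku > tahernuku  (by unconditioned shift, unconditioned shift, vowel merger, pre-rhotic lowering)
The other candidates each miss or misapply at least one Ludene change.

tahernuku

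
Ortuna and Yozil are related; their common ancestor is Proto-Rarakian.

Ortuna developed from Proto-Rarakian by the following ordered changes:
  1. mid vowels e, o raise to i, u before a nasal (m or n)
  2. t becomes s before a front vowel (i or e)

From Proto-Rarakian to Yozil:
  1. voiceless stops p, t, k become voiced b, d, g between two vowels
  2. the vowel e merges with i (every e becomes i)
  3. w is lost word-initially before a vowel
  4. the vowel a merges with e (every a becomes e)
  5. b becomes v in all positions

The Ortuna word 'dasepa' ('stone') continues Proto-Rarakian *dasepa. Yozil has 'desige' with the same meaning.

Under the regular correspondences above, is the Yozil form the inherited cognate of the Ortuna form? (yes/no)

no

Derive the expected Yozil reflex of *dasepa:
Yozil: *dasepa
  dasepa → daseba   [intervocalic voicing]
  daseba → dasiba   [vowel merger]
  dasiba (rule 3 does not apply)
  dasiba → desibe   [vowel merger]
  desibe → desive   [unconditioned shift]
  giving Yozil desive.
The regular Yozil reflex would be 'desive', but the attested form is 'desige'. The correspondence is irregular, so they are not cognates (the Yozil form has a different source).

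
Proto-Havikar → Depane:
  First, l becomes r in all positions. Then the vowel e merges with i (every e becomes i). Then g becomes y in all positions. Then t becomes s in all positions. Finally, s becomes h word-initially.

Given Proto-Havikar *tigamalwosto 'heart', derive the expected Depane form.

Depane: *tigamalwosto > tigamarwosto > tiyamarwosto > siyamarwosso > hiyamarwosso  (by unconditioned shift, unconditioned shift, unconditioned shift, debuccalisation)

hiyamarwosso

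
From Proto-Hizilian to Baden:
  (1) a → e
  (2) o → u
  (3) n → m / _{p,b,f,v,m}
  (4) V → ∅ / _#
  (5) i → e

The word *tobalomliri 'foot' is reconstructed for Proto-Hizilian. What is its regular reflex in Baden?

tubelumler

Baden: *tobalomliri > tobelomliri > tubelumliri > tubelumlir > tubelumler  (by vowel merger, vowel merger, apocope, vowel merger)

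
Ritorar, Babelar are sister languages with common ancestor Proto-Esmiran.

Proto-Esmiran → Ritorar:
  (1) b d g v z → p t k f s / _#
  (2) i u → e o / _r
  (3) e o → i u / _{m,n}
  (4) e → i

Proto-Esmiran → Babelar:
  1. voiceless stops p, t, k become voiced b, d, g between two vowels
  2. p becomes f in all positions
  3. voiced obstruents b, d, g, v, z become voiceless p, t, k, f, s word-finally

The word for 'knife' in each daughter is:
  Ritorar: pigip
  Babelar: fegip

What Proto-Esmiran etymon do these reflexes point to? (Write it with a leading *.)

Position 5: Ritorar has p, Babelar has p. Taking the neighbouring segments as reconstructed: Ritorar p could go back to *p or *b; Babelar p can only go back to *b — the one source consistent with every daughter is *b.
Position 2: Ritorar has i, Babelar has e. Babelar preserves e here (none of its changes turn any other segment into e), so the proto-segment is *e.
Continuing position by position gives *pegib; check it forward:
Ritorar: start from *pegib.
  rule 1 (final devoicing): pegib → pegip
  rule 2: no change — pegip
  rule 3: no change — pegip
  rule 4 (vowel merger): pegip → pigip
  ⇒ Ritorar pigip
Babelar: start from *pegib.
  rule 1: no change — pegib
  rule 2 (unconditioned shift): pegib → fegib
  rule 3 (final devoicing): fegib → fegip
  ⇒ Babelar fegip
*pegib is the unique common source.

*pegib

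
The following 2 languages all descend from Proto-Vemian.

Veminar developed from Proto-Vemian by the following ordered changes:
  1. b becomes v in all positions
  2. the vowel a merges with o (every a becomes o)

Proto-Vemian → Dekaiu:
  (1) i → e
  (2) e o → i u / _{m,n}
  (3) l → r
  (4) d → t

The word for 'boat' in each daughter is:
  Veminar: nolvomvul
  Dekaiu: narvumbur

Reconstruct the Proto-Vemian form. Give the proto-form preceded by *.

*nalvombul

Position 9: Veminar has l, Dekaiu has r. Veminar preserves l here (none of its changes turn any other segment into l), so the proto-segment is *l.
Position 3: Veminar has l, Dekaiu has r. Veminar preserves l here (none of its changes turn any other segment into l), so the proto-segment is *l.
Position 2: Veminar has o, Dekaiu has a. Dekaiu preserves a here (none of its changes turn any other segment into a), so the proto-segment is *a.
This points to *nalvombul. Verify forward in each daughter:
Veminar: *nalvombul > nalvomvul > nolvomvul  (by unconditioned shift, vowel merger)
Dekaiu: start from *nalvombul.
  rule 1: no change — nalvombul
  rule 2 (pre-nasal raising): nalvombul → nalvumbul
  rule 3 (unconditioned shift): nalvumbul → narvumbur
  rule 4: no change — narvumbur
  ⇒ Dekaiu narvumbur
Only *nalvombul yields all of Veminar nolvomvul, Dekaiu narvumbur.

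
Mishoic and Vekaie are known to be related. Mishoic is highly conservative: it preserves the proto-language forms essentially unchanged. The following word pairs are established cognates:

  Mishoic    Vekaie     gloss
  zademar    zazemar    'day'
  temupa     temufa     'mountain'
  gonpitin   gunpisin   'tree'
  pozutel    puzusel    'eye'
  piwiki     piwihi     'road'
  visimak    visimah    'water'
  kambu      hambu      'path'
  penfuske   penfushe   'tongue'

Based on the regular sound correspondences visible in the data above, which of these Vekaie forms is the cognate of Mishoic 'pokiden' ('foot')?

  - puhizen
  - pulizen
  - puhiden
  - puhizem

puhizen

pozutel ~ puzusel — Mishoic o corresponds to Vekaie u after a consonant, before a consonant other than r, m, n, p, b, f, v.
piwiki ~ piwihi — Mishoic k corresponds to Vekaie h between vowels (before a front vowel).
zademar ~ zazemar — Mishoic d corresponds to Vekaie z between vowels (before a front vowel).
Applying these to Mishoic 'pokiden':
  pokiden → pukiden   (o→u after a consonant, before a consonant other than r, m, n, p, b, f, v)
  pukiden → puhiden   (k→h between vowels (before a front vowel))
  puhiden → puhizen   (d→z between vowels (before a front vowel))
So the Vekaie cognate is 'puhizen'.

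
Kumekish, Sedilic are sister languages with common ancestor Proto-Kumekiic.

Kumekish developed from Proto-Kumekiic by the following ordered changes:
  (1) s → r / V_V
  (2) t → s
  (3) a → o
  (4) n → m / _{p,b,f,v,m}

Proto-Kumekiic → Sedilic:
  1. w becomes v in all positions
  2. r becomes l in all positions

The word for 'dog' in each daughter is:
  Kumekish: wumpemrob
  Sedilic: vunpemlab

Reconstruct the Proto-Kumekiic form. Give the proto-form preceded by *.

Position 3: Kumekish has m, Sedilic has n. Sedilic preserves n here (none of its changes turn any other segment into n), so the proto-segment is *n.
Position 8: Kumekish has o, Sedilic has a. Sedilic preserves a here (none of its changes turn any other segment into a), so the proto-segment is *a.
Position 7: Kumekish has r, Sedilic has l. Taking the neighbouring segments as reconstructed: Kumekish r can only go back to *r; Sedilic l could go back to *l or *r — the one source consistent with every daughter is *r.
This points to *wunpemrab. Verify forward in each daughter:
Kumekish: *wunpemrab > wunpemrob > wumpemrob  (by vowel merger, nasal place assimilation)
Sedilic: *wunpemrab
  wunpemrab → vunpemrab   [unconditioned shift]
  vunpemrab → vunpemlab   [unconditioned shift]
  giving Sedilic vunpemlab.
No other proto-form is consistent with every reflex, so the reconstruction is *wunpemrab.

*wunpemrab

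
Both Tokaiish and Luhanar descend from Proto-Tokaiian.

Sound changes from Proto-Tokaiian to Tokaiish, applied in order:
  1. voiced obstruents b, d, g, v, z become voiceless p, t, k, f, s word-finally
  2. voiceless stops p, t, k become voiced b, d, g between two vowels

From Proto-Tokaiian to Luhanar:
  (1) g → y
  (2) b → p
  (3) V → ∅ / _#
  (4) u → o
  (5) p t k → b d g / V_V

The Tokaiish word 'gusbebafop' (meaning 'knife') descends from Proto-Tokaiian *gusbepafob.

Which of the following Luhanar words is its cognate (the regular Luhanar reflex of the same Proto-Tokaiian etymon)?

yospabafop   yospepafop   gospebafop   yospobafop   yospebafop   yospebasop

Luhanar: *gusbepafob > yusbepafob > yuspepafop > yospepafop > yospebafop  (by unconditioned shift, unconditioned shift, vowel merger, intervocalic voicing)
Among the options, 'yospebafop' alone shows every Luhanar change applied in order.

yospebafop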